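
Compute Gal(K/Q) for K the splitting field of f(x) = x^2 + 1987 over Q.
Gal(K/Q) = Z/2Z (cyclic of order 2)

x^2 + 1987 is irreducible over Q since -1987 is not a rational square. The splitting field Q(sqrt(-1987)) has degree 2 over Q, and its unique nontrivial automorphism is sqrt(-1987) ↦ -sqrt(-1987). Hence Gal(Q(sqrt(-1987))/Q) = Z/2Z.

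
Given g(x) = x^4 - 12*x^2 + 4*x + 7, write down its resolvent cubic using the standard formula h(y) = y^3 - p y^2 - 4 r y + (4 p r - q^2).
h(y) = y^3 + 12*y^2 - 28*y - 352

Identify coefficients: p = -12, q = 4, r = 7.
Plug into h(y) = y^3 - p y^2 - 4 r y + (4 p r - q^2):
  h(y) = y^3 - (-12) y^2 - 4*(7) y + (4*(-12)*(7) - (4)^2)
       = y^3 + (12) y^2 + (-28) y + (-352).
Simplifying: h(y) = y^3 + 12*y^2 - 28*y - 352.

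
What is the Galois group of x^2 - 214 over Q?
Gal(K/Q) = Z/2Z (cyclic of order 2)

x^2 - 214 is irreducible over Q since 214 is not a rational square. The splitting field Q(sqrt(214)) has degree 2 over Q, and its unique nontrivial automorphism is sqrt(214) ↦ -sqrt(214). Hence Gal(Q(sqrt(214))/Q) = Z/2Z.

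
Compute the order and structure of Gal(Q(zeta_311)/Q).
|Gal(Q(zeta_311)/Q)| = phi(311) = 310; group ≅ (Z/311Z)^* ≅ Z/310Z

The n-th cyclotomic polynomial Φ_311(x) is the minimal polynomial of zeta_311 over Q and has degree phi(311) = 310. So Q(zeta_311) is a degree-310 Galois extension with Galois group (Z/311Z)^*. (Z/311Z)^* is cyclic since 311 is an odd prime power (or 4). Hence Gal(Q(zeta_311)/Q) ≅ Z/310Z.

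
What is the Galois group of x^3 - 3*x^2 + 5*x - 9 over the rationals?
Gal(K/Q) = S_3 (symmetric group of order 6)

Compute the discriminant of x^3 + (-3)*x^2 + (5)*x + (-9): Δ = -1004. Since Δ is not a rational square, the Galois group is not contained in A_3; it must be the full S_3 (irreducibility of the cubic rules out anything smaller).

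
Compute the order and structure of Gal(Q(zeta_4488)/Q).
|Gal(Q(zeta_4488)/Q)| = phi(4488) = 1280; group ≅ (Z/4488Z)^* ≅ Z/2Z × Z/2Z × Z/2Z × Z/10Z × Z/16Z

The n-th cyclotomic polynomial Φ_4488(x) is the minimal polynomial of zeta_4488 over Q and has degree phi(4488) = 1280. So Q(zeta_4488) is a degree-1280 Galois extension with Galois group (Z/4488Z)^*. By CRT, (Z/4488Z)^* ≅ (Z/8Z)^* × (Z/3Z)^* × (Z/11Z)^* × (Z/17Z)^*. Each prime-power unit group is (Z/8Z)^* ≅ Z/2Z × Z/2Z; (Z/3Z)^* ≅ Z/2Z; (Z/11Z)^* ≅ Z/10Z; (Z/17Z)^* ≅ Z/16Z. Hence Gal(Q(zeta_4488)/Q) ≅ Z/2Z × Z/2Z × Z/2Z × Z/10Z × Z/16Z.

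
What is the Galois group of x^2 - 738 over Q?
Gal(K/Q) = Z/2Z (cyclic of order 2)

x^2 - 738 is irreducible over Q since 738 is not a rational square. The splitting field Q(sqrt(738)) has degree 2 over Q, and its unique nontrivial automorphism is sqrt(738) ↦ -sqrt(738). Hence Gal(Q(sqrt(738))/Q) = Z/2Z.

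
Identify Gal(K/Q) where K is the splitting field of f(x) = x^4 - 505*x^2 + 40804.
Gal(K/Q) = Z/2Z (cyclic of order 2)

f factors as (x^2 - 404)(x^2 - 101), so the splitting field is K = Q(sqrt(404), sqrt(101)). The squarefree part of 404 is 101 and the squarefree part of 101 is also 101, so sqrt(404) and sqrt(101) are both rational multiples of sqrt(101). Hence Q(sqrt(404)) = Q(sqrt(101)) = Q(sqrt(101)), and the splitting field collapses to a single degree-2 extension with Galois group Z/2Z.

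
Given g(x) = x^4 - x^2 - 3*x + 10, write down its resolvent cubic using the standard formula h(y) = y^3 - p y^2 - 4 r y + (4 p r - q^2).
h(y) = y^3 + y^2 - 40*y - 49

Identify coefficients: p = -1, q = -3, r = 10.
Plug into h(y) = y^3 - p y^2 - 4 r y + (4 p r - q^2):
  h(y) = y^3 - (-1) y^2 - 4*(10) y + (4*(-1)*(10) - (-3)^2)
       = y^3 + (1) y^2 + (-40) y + (-49).
Simplifying: h(y) = y^3 + y^2 - 40*y - 49.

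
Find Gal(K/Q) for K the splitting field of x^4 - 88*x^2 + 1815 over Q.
Gal(K/Q) = V_4 (Klein four-group, Z/2Z × Z/2Z)

f factors as (x^2 - 33)(x^2 - 55), so the splitting field is K = Q(sqrt(33), sqrt(55)). The elements 33, 55, 1815 are all non-squares in Q, so sqrt(33) and sqrt(55) generate independent quadratic extensions. Thus [K:Q] = 4 and Gal(K/Q) is generated by the two order-2 automorphisms sqrt(33) ↦ -sqrt(33) and sqrt(55) ↦ -sqrt(55), giving V_4.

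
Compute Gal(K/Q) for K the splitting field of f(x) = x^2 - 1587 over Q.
Gal(K/Q) = Z/2Z (cyclic of order 2)

x^2 - 1587 is irreducible over Q since 1587 is not a rational square. The splitting field Q(sqrt(1587)) has degree 2 over Q, and its unique nontrivial automorphism is sqrt(1587) ↦ -sqrt(1587). Hence Gal(Q(sqrt(1587))/Q) = Z/2Z.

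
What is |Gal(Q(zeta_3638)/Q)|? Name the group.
|Gal(Q(zeta_3638)/Q)| = phi(3638) = 1696; group ≅ (Z/3638Z)^* ≅ Z/16Z × Z/106Z

The n-th cyclotomic polynomial Φ_3638(x) is the minimal polynomial of zeta_3638 over Q and has degree phi(3638) = 1696. So Q(zeta_3638) is a degree-1696 Galois extension with Galois group (Z/3638Z)^*. By CRT, (Z/3638Z)^* ≅ (Z/2Z)^* × (Z/17Z)^* × (Z/107Z)^*. Each prime-power unit group is (Z/2Z)^* ≅ trivial group (order 1); (Z/17Z)^* ≅ Z/16Z; (Z/107Z)^* ≅ Z/106Z. Hence Gal(Q(zeta_3638)/Q) ≅ Z/16Z × Z/106Z.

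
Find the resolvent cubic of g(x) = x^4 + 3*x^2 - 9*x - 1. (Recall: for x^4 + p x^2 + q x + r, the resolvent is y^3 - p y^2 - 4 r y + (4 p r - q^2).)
h(y) = y^3 - 3*y^2 + 4*y - 93

Identify coefficients: p = 3, q = -9, r = -1.
Plug into h(y) = y^3 - p y^2 - 4 r y + (4 p r - q^2):
  h(y) = y^3 - (3) y^2 - 4*(-1) y + (4*(3)*(-1) - (-9)^2)
       = y^3 + (-3) y^2 + (4) y + (-93).
Simplifying: h(y) = y^3 - 3*y^2 + 4*y - 93.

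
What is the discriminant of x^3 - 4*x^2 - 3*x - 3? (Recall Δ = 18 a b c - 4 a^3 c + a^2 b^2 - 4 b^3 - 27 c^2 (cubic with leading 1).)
Δ = -1407

For x^3 + a x^2 + b x + c the discriminant is Δ = 18 a b c - 4 a^3 c + a^2 b^2 - 4 b^3 - 27 c^2.
Plug a = -4, b = -3, c = -3:
  18*(-4)*(-3)*(-3) - 4*(-4)^3*(-3) + (-4)^2*(-3)^2 - 4*(-3)^3 - 27*(-3)^2
  = -648 + (-768) + 144 + (108) + (-243)
  = -1407.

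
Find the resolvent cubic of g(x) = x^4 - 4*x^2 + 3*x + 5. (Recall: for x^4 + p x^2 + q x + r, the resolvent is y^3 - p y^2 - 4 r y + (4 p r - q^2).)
h(y) = y^3 + 4*y^2 - 20*y - 89

Identify coefficients: p = -4, q = 3, r = 5.
Plug into h(y) = y^3 - p y^2 - 4 r y + (4 p r - q^2):
  h(y) = y^3 - (-4) y^2 - 4*(5) y + (4*(-4)*(5) - (3)^2)
       = y^3 + (4) y^2 + (-20) y + (-89).
Simplifying: h(y) = y^3 + 4*y^2 - 20*y - 89.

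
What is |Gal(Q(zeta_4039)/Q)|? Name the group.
|Gal(Q(zeta_4039)/Q)| = phi(4039) = 3456; group ≅ (Z/4039Z)^* ≅ Z/6Z × Z/576Z

The n-th cyclotomic polynomial Φ_4039(x) is the minimal polynomial of zeta_4039 over Q and has degree phi(4039) = 3456. So Q(zeta_4039) is a degree-3456 Galois extension with Galois group (Z/4039Z)^*. By CRT, (Z/4039Z)^* ≅ (Z/7Z)^* × (Z/577Z)^*. Each prime-power unit group is (Z/7Z)^* ≅ Z/6Z; (Z/577Z)^* ≅ Z/576Z. Hence Gal(Q(zeta_4039)/Q) ≅ Z/6Z × Z/576Z.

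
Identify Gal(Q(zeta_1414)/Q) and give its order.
|Gal(Q(zeta_1414)/Q)| = phi(1414) = 600; group ≅ (Z/1414Z)^* ≅ Z/6Z × Z/100Z

The n-th cyclotomic polynomial Φ_1414(x) is the minimal polynomial of zeta_1414 over Q and has degree phi(1414) = 600. So Q(zeta_1414) is a degree-600 Galois extension with Galois group (Z/1414Z)^*. By CRT, (Z/1414Z)^* ≅ (Z/2Z)^* × (Z/7Z)^* × (Z/101Z)^*. Each prime-power unit group is (Z/2Z)^* ≅ trivial group (order 1); (Z/7Z)^* ≅ Z/6Z; (Z/101Z)^* ≅ Z/100Z. Hence Gal(Q(zeta_1414)/Q) ≅ Z/6Z × Z/100Z.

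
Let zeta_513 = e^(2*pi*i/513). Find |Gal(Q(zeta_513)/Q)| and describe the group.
|Gal(Q(zeta_513)/Q)| = phi(513) = 324; group ≅ (Z/513Z)^* ≅ Z/18Z × Z/18Z

The n-th cyclotomic polynomial Φ_513(x) is the minimal polynomial of zeta_513 over Q and has degree phi(513) = 324. So Q(zeta_513) is a degree-324 Galois extension with Galois group (Z/513Z)^*. By CRT, (Z/513Z)^* ≅ (Z/27Z)^* × (Z/19Z)^*. Each prime-power unit group is (Z/27Z)^* ≅ Z/18Z; (Z/19Z)^* ≅ Z/18Z. Hence Gal(Q(zeta_513)/Q) ≅ Z/18Z × Z/18Z.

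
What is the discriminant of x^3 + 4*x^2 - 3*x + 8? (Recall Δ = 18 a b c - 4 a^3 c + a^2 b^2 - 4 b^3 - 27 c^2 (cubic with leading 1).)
Δ = -5252

For x^3 + a x^2 + b x + c the discriminant is Δ = 18 a b c - 4 a^3 c + a^2 b^2 - 4 b^3 - 27 c^2.
Plug a = 4, b = -3, c = 8:
  18*(4)*(-3)*(8) - 4*(4)^3*(8) + (4)^2*(-3)^2 - 4*(-3)^3 - 27*(8)^2
  = -1728 + (-2048) + 144 + (108) + (-1728)
  = -5252.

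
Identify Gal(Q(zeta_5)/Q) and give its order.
|Gal(Q(zeta_5)/Q)| = phi(5) = 4; group ≅ (Z/5Z)^* ≅ Z/4Z

The n-th cyclotomic polynomial Φ_5(x) is the minimal polynomial of zeta_5 over Q and has degree phi(5) = 4. So Q(zeta_5) is a degree-4 Galois extension with Galois group (Z/5Z)^*. (Z/5Z)^* is cyclic since 5 is an odd prime power (or 4). Hence Gal(Q(zeta_5)/Q) ≅ Z/4Z.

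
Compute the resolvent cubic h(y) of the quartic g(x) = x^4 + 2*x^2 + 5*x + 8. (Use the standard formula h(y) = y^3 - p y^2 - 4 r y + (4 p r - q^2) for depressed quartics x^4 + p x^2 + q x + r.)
h(y) = y^3 - 2*y^2 - 32*y + 39

Identify coefficients: p = 2, q = 5, r = 8.
Plug into h(y) = y^3 - p y^2 - 4 r y + (4 p r - q^2):
  h(y) = y^3 - (2) y^2 - 4*(8) y + (4*(2)*(8) - (5)^2)
       = y^3 + (-2) y^2 + (-32) y + (39).
Simplifying: h(y) = y^3 - 2*y^2 - 32*y + 39.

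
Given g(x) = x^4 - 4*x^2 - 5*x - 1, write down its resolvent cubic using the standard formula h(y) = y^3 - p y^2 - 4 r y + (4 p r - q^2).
h(y) = y^3 + 4*y^2 + 4*y - 9

Identify coefficients: p = -4, q = -5, r = -1.
Plug into h(y) = y^3 - p y^2 - 4 r y + (4 p r - q^2):
  h(y) = y^3 - (-4) y^2 - 4*(-1) y + (4*(-4)*(-1) - (-5)^2)
       = y^3 + (4) y^2 + (4) y + (-9).
Simplifying: h(y) = y^3 + 4*y^2 + 4*y - 9.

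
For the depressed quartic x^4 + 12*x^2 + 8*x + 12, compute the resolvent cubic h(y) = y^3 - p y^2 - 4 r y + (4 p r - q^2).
h(y) = y^3 - 12*y^2 - 48*y + 512

Identify coefficients: p = 12, q = 8, r = 12.
Plug into h(y) = y^3 - p y^2 - 4 r y + (4 p r - q^2):
  h(y) = y^3 - (12) y^2 - 4*(12) y + (4*(12)*(12) - (8)^2)
       = y^3 + (-12) y^2 + (-48) y + (512).
Simplifying: h(y) = y^3 - 12*y^2 - 48*y + 512.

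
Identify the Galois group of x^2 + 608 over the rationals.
Gal(K/Q) = Z/2Z (cyclic of order 2)

x^2 + 608 is irreducible over Q since -608 is not a rational square. The splitting field Q(sqrt(-608)) has degree 2 over Q, and its unique nontrivial automorphism is sqrt(-608) ↦ -sqrt(-608). Hence Gal(Q(sqrt(-608))/Q) = Z/2Z.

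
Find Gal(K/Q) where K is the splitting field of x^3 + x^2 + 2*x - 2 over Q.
Gal(K/Q) = S_3 (symmetric group of order 6)

Compute the discriminant of x^3 + (1)*x^2 + (2)*x + (-2): Δ = -200. Since Δ is not a rational square, the Galois group is not contained in A_3; it must be the full S_3 (irreducibility of the cubic rules out anything smaller).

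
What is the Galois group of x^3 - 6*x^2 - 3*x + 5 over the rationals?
Gal(K/Q) = S_3 (symmetric group of order 6)

Compute the discriminant of x^3 + (-6)*x^2 + (-3)*x + (5): Δ = 5697. Since Δ is not a rational square, the Galois group is not contained in A_3; it must be the full S_3 (irreducibility of the cubic rules out anything smaller).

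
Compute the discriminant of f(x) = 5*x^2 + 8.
Δ = -160

For a quadratic a x^2 + b x + c the discriminant is Δ = b^2 - 4ac = (0)^2 - 4*(5)*(8) = 0 - (160) = -160.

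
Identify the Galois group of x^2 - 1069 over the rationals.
Gal(K/Q) = Z/2Z (cyclic of order 2)

x^2 - 1069 is irreducible over Q since 1069 is not a rational square. The splitting field Q(sqrt(1069)) has degree 2 over Q, and its unique nontrivial automorphism is sqrt(1069) ↦ -sqrt(1069). Hence Gal(Q(sqrt(1069))/Q) = Z/2Z.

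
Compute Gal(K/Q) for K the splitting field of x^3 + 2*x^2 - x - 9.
Gal(K/Q) = S_3 (symmetric group of order 6)

Compute the discriminant of x^3 + (2)*x^2 + (-1)*x + (-9): Δ = -1567. Since Δ is not a rational square, the Galois group is not contained in A_3; it must be the full S_3 (irreducibility of the cubic rules out anything smaller).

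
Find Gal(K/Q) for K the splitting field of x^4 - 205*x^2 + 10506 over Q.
Gal(K/Q) = V_4 (Klein four-group, Z/2Z × Z/2Z)

f factors as (x^2 - 103)(x^2 - 102), so the splitting field is K = Q(sqrt(103), sqrt(102)). The elements 103, 102, 10506 are all non-squares in Q, so sqrt(103) and sqrt(102) generate independent quadratic extensions. Thus [K:Q] = 4 and Gal(K/Q) is generated by the two order-2 automorphisms sqrt(103) ↦ -sqrt(103) and sqrt(102) ↦ -sqrt(102), giving V_4.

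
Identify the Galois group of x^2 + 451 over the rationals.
Gal(K/Q) = Z/2Z (cyclic of order 2)

x^2 + 451 is irreducible over Q since -451 is not a rational square. The splitting field Q(sqrt(-451)) has degree 2 over Q, and its unique nontrivial automorphism is sqrt(-451) ↦ -sqrt(-451). Hence Gal(Q(sqrt(-451))/Q) = Z/2Z.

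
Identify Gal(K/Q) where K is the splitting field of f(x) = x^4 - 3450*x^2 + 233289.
Gal(K/Q) = Z/2Z (cyclic of order 2)

f factors as (x^2 - 69)(x^2 - 3381), so the splitting field is K = Q(sqrt(69), sqrt(3381)). The squarefree part of 69 is 69 and the squarefree part of 3381 is also 69, so sqrt(69) and sqrt(3381) are both rational multiples of sqrt(69). Hence Q(sqrt(69)) = Q(sqrt(3381)) = Q(sqrt(69)), and the splitting field collapses to a single degree-2 extension with Galois group Z/2Z.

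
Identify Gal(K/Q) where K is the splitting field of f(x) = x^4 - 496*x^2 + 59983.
Gal(K/Q) = V_4 (Klein four-group, Z/2Z × Z/2Z)

f factors as (x^2 - 209)(x^2 - 287), so the splitting field is K = Q(sqrt(209), sqrt(287)). The elements 209, 287, 59983 are all non-squares in Q, so sqrt(209) and sqrt(287) generate independent quadratic extensions. Thus [K:Q] = 4 and Gal(K/Q) is generated by the two order-2 automorphisms sqrt(209) ↦ -sqrt(209) and sqrt(287) ↦ -sqrt(287), giving V_4.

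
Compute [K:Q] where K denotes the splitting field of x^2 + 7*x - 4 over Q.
[K:Q] = 2

The discriminant of x^2 + (7)*x + (-4) is b^2 - 4c = 49 - (-16) = 65. Since 65 is not a perfect square in Q, the polynomial is irreducible over Q. Its two roots generate a degree-2 extension, so [K:Q] = 2.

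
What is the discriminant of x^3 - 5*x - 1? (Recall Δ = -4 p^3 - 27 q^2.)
Δ = 473

For a depressed cubic x^3 + p x + q the discriminant is Δ = -4 p^3 - 27 q^2 = -4*(-5)^3 - 27*(-1)^2 = 500 - 27 = 473.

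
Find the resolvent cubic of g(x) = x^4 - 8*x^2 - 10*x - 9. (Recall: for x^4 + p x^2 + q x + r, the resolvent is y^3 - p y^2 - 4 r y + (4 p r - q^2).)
h(y) = y^3 + 8*y^2 + 36*y + 188

Identify coefficients: p = -8, q = -10, r = -9.
Plug into h(y) = y^3 - p y^2 - 4 r y + (4 p r - q^2):
  h(y) = y^3 - (-8) y^2 - 4*(-9) y + (4*(-8)*(-9) - (-10)^2)
       = y^3 + (8) y^2 + (36) y + (188).
Simplifying: h(y) = y^3 + 8*y^2 + 36*y + 188.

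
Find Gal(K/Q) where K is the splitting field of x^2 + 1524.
Gal(K/Q) = Z/2Z (cyclic of order 2)

x^2 + 1524 is irreducible over Q since -1524 is not a rational square. The splitting field Q(sqrt(-1524)) has degree 2 over Q, and its unique nontrivial automorphism is sqrt(-1524) ↦ -sqrt(-1524). Hence Gal(Q(sqrt(-1524))/Q) = Z/2Z.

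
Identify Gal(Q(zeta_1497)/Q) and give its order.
|Gal(Q(zeta_1497)/Q)| = phi(1497) = 996; group ≅ (Z/1497Z)^* ≅ Z/2Z × Z/498Z

The n-th cyclotomic polynomial Φ_1497(x) is the minimal polynomial of zeta_1497 over Q and has degree phi(1497) = 996. So Q(zeta_1497) is a degree-996 Galois extension with Galois group (Z/1497Z)^*. By CRT, (Z/1497Z)^* ≅ (Z/3Z)^* × (Z/499Z)^*. Each prime-power unit group is (Z/3Z)^* ≅ Z/2Z; (Z/499Z)^* ≅ Z/498Z. Hence Gal(Q(zeta_1497)/Q) ≅ Z/2Z × Z/498Z.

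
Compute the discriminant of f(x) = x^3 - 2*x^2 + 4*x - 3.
Δ = -99

For x^3 + a x^2 + b x + c the discriminant is Δ = 18 a b c - 4 a^3 c + a^2 b^2 - 4 b^3 - 27 c^2.
Plug a = -2, b = 4, c = -3:
  18*(-2)*(4)*(-3) - 4*(-2)^3*(-3) + (-2)^2*(4)^2 - 4*(4)^3 - 27*(-3)^2
  = 432 + (-96) + 64 + (-256) + (-243)
  = -99.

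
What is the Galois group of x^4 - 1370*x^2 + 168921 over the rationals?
Gal(K/Q) = Z/2Z (cyclic of order 2)

f factors as (x^2 - 1233)(x^2 - 137), so the splitting field is K = Q(sqrt(1233), sqrt(137)). The squarefree part of 1233 is 137 and the squarefree part of 137 is also 137, so sqrt(1233) and sqrt(137) are both rational multiples of sqrt(137). Hence Q(sqrt(1233)) = Q(sqrt(137)) = Q(sqrt(137)), and the splitting field collapses to a single degree-2 extension with Galois group Z/2Z.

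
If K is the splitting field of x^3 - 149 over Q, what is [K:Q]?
[K:Q] = 6

x^3 - 149 has one real root r = 149^(1/3) and two complex roots r*zeta_3, r*zeta_3^2 where zeta_3 = e^(2*pi*i/3). The splitting field is Q(r, zeta_3). [Q(r):Q] = 3 and [Q(zeta_3):Q] = 2 with gcd = 1, so [Q(r, zeta_3):Q] = 3 * 2 = 6.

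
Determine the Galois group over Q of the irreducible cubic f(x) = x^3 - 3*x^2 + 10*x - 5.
Gal(K/Q) = S_3 (symmetric group of order 6)

Compute the discriminant of x^3 + (-3)*x^2 + (10)*x + (-5): Δ = -1615. Since Δ is not a rational square, the Galois group is not contained in A_3; it must be the full S_3 (irreducibility of the cubic rules out anything smaller).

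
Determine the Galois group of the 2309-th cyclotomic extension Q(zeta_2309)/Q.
|Gal(Q(zeta_2309)/Q)| = phi(2309) = 2308; group ≅ (Z/2309Z)^* ≅ Z/2308Z

The n-th cyclotomic polynomial Φ_2309(x) is the minimal polynomial of zeta_2309 over Q and has degree phi(2309) = 2308. So Q(zeta_2309) is a degree-2308 Galois extension with Galois group (Z/2309Z)^*. (Z/2309Z)^* is cyclic since 2309 is an odd prime power (or 4). Hence Gal(Q(zeta_2309)/Q) ≅ Z/2308Z.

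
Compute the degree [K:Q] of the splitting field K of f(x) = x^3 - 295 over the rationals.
[K:Q] = 6

x^3 - 295 has one real root r = 295^(1/3) and two complex roots r*zeta_3, r*zeta_3^2 where zeta_3 = e^(2*pi*i/3). The splitting field is Q(r, zeta_3). [Q(r):Q] = 3 and [Q(zeta_3):Q] = 2 with gcd = 1, so [Q(r, zeta_3):Q] = 3 * 2 = 6.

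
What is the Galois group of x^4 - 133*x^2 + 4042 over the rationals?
Gal(K/Q) = V_4 (Klein four-group, Z/2Z × Z/2Z)

f factors as (x^2 - 47)(x^2 - 86), so the splitting field is K = Q(sqrt(47), sqrt(86)). The elements 47, 86, 4042 are all non-squares in Q, so sqrt(47) and sqrt(86) generate independent quadratic extensions. Thus [K:Q] = 4 and Gal(K/Q) is generated by the two order-2 automorphisms sqrt(47) ↦ -sqrt(47) and sqrt(86) ↦ -sqrt(86), giving V_4.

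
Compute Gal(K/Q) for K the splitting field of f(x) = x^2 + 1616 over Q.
Gal(K/Q) = Z/2Z (cyclic of order 2)

x^2 + 1616 is irreducible over Q since -1616 is not a rational square. The splitting field Q(sqrt(-1616)) has degree 2 over Q, and its unique nontrivial automorphism is sqrt(-1616) ↦ -sqrt(-1616). Hence Gal(Q(sqrt(-1616))/Q) = Z/2Z.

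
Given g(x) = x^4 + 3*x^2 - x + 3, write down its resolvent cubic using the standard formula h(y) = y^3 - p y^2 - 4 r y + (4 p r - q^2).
h(y) = y^3 - 3*y^2 - 12*y + 35

Identify coefficients: p = 3, q = -1, r = 3.
Plug into h(y) = y^3 - p y^2 - 4 r y + (4 p r - q^2):
  h(y) = y^3 - (3) y^2 - 4*(3) y + (4*(3)*(3) - (-1)^2)
       = y^3 + (-3) y^2 + (-12) y + (35).
Simplifying: h(y) = y^3 - 3*y^2 - 12*y + 35.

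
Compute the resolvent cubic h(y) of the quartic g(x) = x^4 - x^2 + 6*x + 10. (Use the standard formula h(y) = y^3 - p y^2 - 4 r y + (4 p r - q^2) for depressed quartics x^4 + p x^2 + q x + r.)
h(y) = y^3 + y^2 - 40*y - 76

Identify coefficients: p = -1, q = 6, r = 10.
Plug into h(y) = y^3 - p y^2 - 4 r y + (4 p r - q^2):
  h(y) = y^3 - (-1) y^2 - 4*(10) y + (4*(-1)*(10) - (6)^2)
       = y^3 + (1) y^2 + (-40) y + (-76).
Simplifying: h(y) = y^3 + y^2 - 40*y - 76.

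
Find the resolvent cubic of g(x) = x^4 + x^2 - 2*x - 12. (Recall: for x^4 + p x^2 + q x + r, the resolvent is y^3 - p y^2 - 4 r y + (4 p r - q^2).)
h(y) = y^3 - y^2 + 48*y - 52

Identify coefficients: p = 1, q = -2, r = -12.
Plug into h(y) = y^3 - p y^2 - 4 r y + (4 p r - q^2):
  h(y) = y^3 - (1) y^2 - 4*(-12) y + (4*(1)*(-12) - (-2)^2)
       = y^3 + (-1) y^2 + (48) y + (-52).
Simplifying: h(y) = y^3 - y^2 + 48*y - 52.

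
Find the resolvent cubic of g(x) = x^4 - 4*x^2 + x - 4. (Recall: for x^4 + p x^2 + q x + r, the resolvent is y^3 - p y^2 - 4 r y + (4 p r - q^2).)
h(y) = y^3 + 4*y^2 + 16*y + 63

Identify coefficients: p = -4, q = 1, r = -4.
Plug into h(y) = y^3 - p y^2 - 4 r y + (4 p r - q^2):
  h(y) = y^3 - (-4) y^2 - 4*(-4) y + (4*(-4)*(-4) - (1)^2)
       = y^3 + (4) y^2 + (16) y + (63).
Simplifying: h(y) = y^3 + 4*y^2 + 16*y + 63.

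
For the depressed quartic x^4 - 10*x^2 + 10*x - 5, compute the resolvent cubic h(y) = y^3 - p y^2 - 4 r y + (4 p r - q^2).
h(y) = y^3 + 10*y^2 + 20*y + 100

Identify coefficients: p = -10, q = 10, r = -5.
Plug into h(y) = y^3 - p y^2 - 4 r y + (4 p r - q^2):
  h(y) = y^3 - (-10) y^2 - 4*(-5) y + (4*(-10)*(-5) - (10)^2)
       = y^3 + (10) y^2 + (20) y + (100).
Simplifying: h(y) = y^3 + 10*y^2 + 20*y + 100.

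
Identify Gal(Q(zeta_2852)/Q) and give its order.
|Gal(Q(zeta_2852)/Q)| = phi(2852) = 1320; group ≅ (Z/2852Z)^* ≅ Z/2Z × Z/22Z × Z/30Z

The n-th cyclotomic polynomial Φ_2852(x) is the minimal polynomial of zeta_2852 over Q and has degree phi(2852) = 1320. So Q(zeta_2852) is a degree-1320 Galois extension with Galois group (Z/2852Z)^*. By CRT, (Z/2852Z)^* ≅ (Z/4Z)^* × (Z/23Z)^* × (Z/31Z)^*. Each prime-power unit group is (Z/4Z)^* ≅ Z/2Z; (Z/23Z)^* ≅ Z/22Z; (Z/31Z)^* ≅ Z/30Z. Hence Gal(Q(zeta_2852)/Q) ≅ Z/2Z × Z/22Z × Z/30Z.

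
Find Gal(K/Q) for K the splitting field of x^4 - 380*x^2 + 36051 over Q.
Gal(K/Q) = V_4 (Klein four-group, Z/2Z × Z/2Z)

f factors as (x^2 - 197)(x^2 - 183), so the splitting field is K = Q(sqrt(197), sqrt(183)). The elements 197, 183, 36051 are all non-squares in Q, so sqrt(197) and sqrt(183) generate independent quadratic extensions. Thus [K:Q] = 4 and Gal(K/Q) is generated by the two order-2 automorphisms sqrt(197) ↦ -sqrt(197) and sqrt(183) ↦ -sqrt(183), giving V_4.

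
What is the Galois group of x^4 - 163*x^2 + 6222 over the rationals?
Gal(K/Q) = V_4 (Klein four-group, Z/2Z × Z/2Z)

f factors as (x^2 - 102)(x^2 - 61), so the splitting field is K = Q(sqrt(102), sqrt(61)). The elements 102, 61, 6222 are all non-squares in Q, so sqrt(102) and sqrt(61) generate independent quadratic extensions. Thus [K:Q] = 4 and Gal(K/Q) is generated by the two order-2 automorphisms sqrt(102) ↦ -sqrt(102) and sqrt(61) ↦ -sqrt(61), giving V_4.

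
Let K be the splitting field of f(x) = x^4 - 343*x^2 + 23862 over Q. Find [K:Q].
[K:Q] = 4

f factors as (x^2 - 246)(x^2 - 97); the splitting field is K = Q(sqrt(246), sqrt(97)). Since 246, 97, and 23862 are all non-squares in Q, the three subfields Q(sqrt(246)), Q(sqrt(97)), Q(sqrt(23862)) are distinct degree-2 extensions, so [K:Q] = 4 (Klein four Galois group).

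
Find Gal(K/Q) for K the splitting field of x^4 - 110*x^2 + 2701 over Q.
Gal(K/Q) = V_4 (Klein four-group, Z/2Z × Z/2Z)

f factors as (x^2 - 73)(x^2 - 37), so the splitting field is K = Q(sqrt(73), sqrt(37)). The elements 73, 37, 2701 are all non-squares in Q, so sqrt(73) and sqrt(37) generate independent quadratic extensions. Thus [K:Q] = 4 and Gal(K/Q) is generated by the two order-2 automorphisms sqrt(73) ↦ -sqrt(73) and sqrt(37) ↦ -sqrt(37), giving V_4.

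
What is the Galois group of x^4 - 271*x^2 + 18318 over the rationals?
Gal(K/Q) = V_4 (Klein four-group, Z/2Z × Z/2Z)

f factors as (x^2 - 142)(x^2 - 129), so the splitting field is K = Q(sqrt(142), sqrt(129)). The elements 142, 129, 18318 are all non-squares in Q, so sqrt(142) and sqrt(129) generate independent quadratic extensions. Thus [K:Q] = 4 and Gal(K/Q) is generated by the two order-2 automorphisms sqrt(142) ↦ -sqrt(142) and sqrt(129) ↦ -sqrt(129), giving V_4.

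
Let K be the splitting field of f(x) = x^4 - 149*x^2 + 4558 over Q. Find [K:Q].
[K:Q] = 4

f factors as (x^2 - 43)(x^2 - 106); the splitting field is K = Q(sqrt(43), sqrt(106)). Since 43, 106, and 4558 are all non-squares in Q, the three subfields Q(sqrt(43)), Q(sqrt(106)), Q(sqrt(4558)) are distinct degree-2 extensions, so [K:Q] = 4 (Klein four Galois group).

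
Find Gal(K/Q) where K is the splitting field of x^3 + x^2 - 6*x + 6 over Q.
Gal(K/Q) = S_3 (symmetric group of order 6)

Compute the discriminant of x^3 + (1)*x^2 + (-6)*x + (6): Δ = -744. Since Δ is not a rational square, the Galois group is not contained in A_3; it must be the full S_3 (irreducibility of the cubic rules out anything smaller).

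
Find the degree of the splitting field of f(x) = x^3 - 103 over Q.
[K:Q] = 6

x^3 - 103 has one real root r = 103^(1/3) and two complex roots r*zeta_3, r*zeta_3^2 where zeta_3 = e^(2*pi*i/3). The splitting field is Q(r, zeta_3). [Q(r):Q] = 3 and [Q(zeta_3):Q] = 2 with gcd = 1, so [Q(r, zeta_3):Q] = 3 * 2 = 6.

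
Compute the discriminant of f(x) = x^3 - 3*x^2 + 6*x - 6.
Δ = -216

For x^3 + a x^2 + b x + c the discriminant is Δ = 18 a b c - 4 a^3 c + a^2 b^2 - 4 b^3 - 27 c^2.
Plug a = -3, b = 6, c = -6:
  18*(-3)*(6)*(-6) - 4*(-3)^3*(-6) + (-3)^2*(6)^2 - 4*(6)^3 - 27*(-6)^2
  = 1944 + (-648) + 324 + (-864) + (-972)
  = -216.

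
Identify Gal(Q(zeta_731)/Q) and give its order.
|Gal(Q(zeta_731)/Q)| = phi(731) = 672; group ≅ (Z/731Z)^* ≅ Z/16Z × Z/42Z

The n-th cyclotomic polynomial Φ_731(x) is the minimal polynomial of zeta_731 over Q and has degree phi(731) = 672. So Q(zeta_731) is a degree-672 Galois extension with Galois group (Z/731Z)^*. By CRT, (Z/731Z)^* ≅ (Z/17Z)^* × (Z/43Z)^*. Each prime-power unit group is (Z/17Z)^* ≅ Z/16Z; (Z/43Z)^* ≅ Z/42Z. Hence Gal(Q(zeta_731)/Q) ≅ Z/16Z × Z/42Z.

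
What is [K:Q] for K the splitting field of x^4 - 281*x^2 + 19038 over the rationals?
[K:Q] = 4

f factors as (x^2 - 114)(x^2 - 167); the splitting field is K = Q(sqrt(114), sqrt(167)). Since 114, 167, and 19038 are all non-squares in Q, the three subfields Q(sqrt(114)), Q(sqrt(167)), Q(sqrt(19038)) are distinct degree-2 extensions, so [K:Q] = 4 (Klein four Galois group).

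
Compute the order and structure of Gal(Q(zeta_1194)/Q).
|Gal(Q(zeta_1194)/Q)| = phi(1194) = 396; group ≅ (Z/1194Z)^* ≅ Z/2Z × Z/198Z

The n-th cyclotomic polynomial Φ_1194(x) is the minimal polynomial of zeta_1194 over Q and has degree phi(1194) = 396. So Q(zeta_1194) is a degree-396 Galois extension with Galois group (Z/1194Z)^*. By CRT, (Z/1194Z)^* ≅ (Z/2Z)^* × (Z/3Z)^* × (Z/199Z)^*. Each prime-power unit group is (Z/2Z)^* ≅ trivial group (order 1); (Z/3Z)^* ≅ Z/2Z; (Z/199Z)^* ≅ Z/198Z. Hence Gal(Q(zeta_1194)/Q) ≅ Z/2Z × Z/198Z.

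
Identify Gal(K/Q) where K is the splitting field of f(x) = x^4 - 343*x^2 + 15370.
Gal(K/Q) = V_4 (Klein four-group, Z/2Z × Z/2Z)

f factors as (x^2 - 290)(x^2 - 53), so the splitting field is K = Q(sqrt(290), sqrt(53)). The elements 290, 53, 15370 are all non-squares in Q, so sqrt(290) and sqrt(53) generate independent quadratic extensions. Thus [K:Q] = 4 and Gal(K/Q) is generated by the two order-2 automorphisms sqrt(290) ↦ -sqrt(290) and sqrt(53) ↦ -sqrt(53), giving V_4.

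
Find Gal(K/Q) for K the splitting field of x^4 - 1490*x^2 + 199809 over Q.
Gal(K/Q) = Z/2Z (cyclic of order 2)

f factors as (x^2 - 1341)(x^2 - 149), so the splitting field is K = Q(sqrt(1341), sqrt(149)). The squarefree part of 1341 is 149 and the squarefree part of 149 is also 149, so sqrt(1341) and sqrt(149) are both rational multiples of sqrt(149). Hence Q(sqrt(1341)) = Q(sqrt(149)) = Q(sqrt(149)), and the splitting field collapses to a single degree-2 extension with Galois group Z/2Z.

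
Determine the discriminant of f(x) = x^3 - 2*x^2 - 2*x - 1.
Δ = -83

For x^3 + a x^2 + b x + c the discriminant is Δ = 18 a b c - 4 a^3 c + a^2 b^2 - 4 b^3 - 27 c^2.
Plug a = -2, b = -2, c = -1:
  18*(-2)*(-2)*(-1) - 4*(-2)^3*(-1) + (-2)^2*(-2)^2 - 4*(-2)^3 - 27*(-1)^2
  = -72 + (-32) + 16 + (32) + (-27)
  = -83.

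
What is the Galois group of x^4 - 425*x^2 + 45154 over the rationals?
Gal(K/Q) = V_4 (Klein four-group, Z/2Z × Z/2Z)

f factors as (x^2 - 211)(x^2 - 214), so the splitting field is K = Q(sqrt(211), sqrt(214)). The elements 211, 214, 45154 are all non-squares in Q, so sqrt(211) and sqrt(214) generate independent quadratic extensions. Thus [K:Q] = 4 and Gal(K/Q) is generated by the two order-2 automorphisms sqrt(211) ↦ -sqrt(211) and sqrt(214) ↦ -sqrt(214), giving V_4.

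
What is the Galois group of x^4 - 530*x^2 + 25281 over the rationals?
Gal(K/Q) = Z/2Z (cyclic of order 2)

f factors as (x^2 - 477)(x^2 - 53), so the splitting field is K = Q(sqrt(477), sqrt(53)). The squarefree part of 477 is 53 and the squarefree part of 53 is also 53, so sqrt(477) and sqrt(53) are both rational multiples of sqrt(53). Hence Q(sqrt(477)) = Q(sqrt(53)) = Q(sqrt(53)), and the splitting field collapses to a single degree-2 extension with Galois group Z/2Z.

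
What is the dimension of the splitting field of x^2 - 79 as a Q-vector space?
[K:Q] = 2

The polynomial x^2 - 79 is irreducible over Q since 79 is not a perfect square. Its splitting field is Q(sqrt(79)), which has degree 2 over Q.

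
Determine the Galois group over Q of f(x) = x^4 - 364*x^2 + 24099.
Gal(K/Q) = V_4 (Klein four-group, Z/2Z × Z/2Z)

f factors as (x^2 - 277)(x^2 - 87), so the splitting field is K = Q(sqrt(277), sqrt(87)). The elements 277, 87, 24099 are all non-squares in Q, so sqrt(277) and sqrt(87) generate independent quadratic extensions. Thus [K:Q] = 4 and Gal(K/Q) is generated by the two order-2 automorphisms sqrt(277) ↦ -sqrt(277) and sqrt(87) ↦ -sqrt(87), giving V_4.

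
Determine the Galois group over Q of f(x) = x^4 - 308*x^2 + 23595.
Gal(K/Q) = V_4 (Klein four-group, Z/2Z × Z/2Z)

f factors as (x^2 - 165)(x^2 - 143), so the splitting field is K = Q(sqrt(165), sqrt(143)). The elements 165, 143, 23595 are all non-squares in Q, so sqrt(165) and sqrt(143) generate independent quadratic extensions. Thus [K:Q] = 4 and Gal(K/Q) is generated by the two order-2 automorphisms sqrt(165) ↦ -sqrt(165) and sqrt(143) ↦ -sqrt(143), giving V_4.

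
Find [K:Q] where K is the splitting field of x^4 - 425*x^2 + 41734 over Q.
[K:Q] = 4

f factors as (x^2 - 154)(x^2 - 271); the splitting field is K = Q(sqrt(154), sqrt(271)). Since 154, 271, and 41734 are all non-squares in Q, the three subfields Q(sqrt(154)), Q(sqrt(271)), Q(sqrt(41734)) are distinct degree-2 extensions, so [K:Q] = 4 (Klein four Galois group).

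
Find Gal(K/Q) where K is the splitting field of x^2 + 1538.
Gal(K/Q) = Z/2Z (cyclic of order 2)

x^2 + 1538 is irreducible over Q since -1538 is not a rational square. The splitting field Q(sqrt(-1538)) has degree 2 over Q, and its unique nontrivial automorphism is sqrt(-1538) ↦ -sqrt(-1538). Hence Gal(Q(sqrt(-1538))/Q) = Z/2Z.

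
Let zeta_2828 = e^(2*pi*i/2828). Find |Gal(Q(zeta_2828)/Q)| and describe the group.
|Gal(Q(zeta_2828)/Q)| = phi(2828) = 1200; group ≅ (Z/2828Z)^* ≅ Z/2Z × Z/6Z × Z/100Z

The n-th cyclotomic polynomial Φ_2828(x) is the minimal polynomial of zeta_2828 over Q and has degree phi(2828) = 1200. So Q(zeta_2828) is a degree-1200 Galois extension with Galois group (Z/2828Z)^*. By CRT, (Z/2828Z)^* ≅ (Z/4Z)^* × (Z/7Z)^* × (Z/101Z)^*. Each prime-power unit group is (Z/4Z)^* ≅ Z/2Z; (Z/7Z)^* ≅ Z/6Z; (Z/101Z)^* ≅ Z/100Z. Hence Gal(Q(zeta_2828)/Q) ≅ Z/2Z × Z/6Z × Z/100Z.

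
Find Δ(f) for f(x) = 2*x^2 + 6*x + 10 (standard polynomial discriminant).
Δ = -44

For a quadratic a x^2 + b x + c the discriminant is Δ = b^2 - 4ac = (6)^2 - 4*(2)*(10) = 36 - (80) = -44.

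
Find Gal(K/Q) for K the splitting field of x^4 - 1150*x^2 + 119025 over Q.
Gal(K/Q) = Z/2Z (cyclic of order 2)

f factors as (x^2 - 1035)(x^2 - 115), so the splitting field is K = Q(sqrt(1035), sqrt(115)). The squarefree part of 1035 is 115 and the squarefree part of 115 is also 115, so sqrt(1035) and sqrt(115) are both rational multiples of sqrt(115). Hence Q(sqrt(1035)) = Q(sqrt(115)) = Q(sqrt(115)), and the splitting field collapses to a single degree-2 extension with Galois group Z/2Z.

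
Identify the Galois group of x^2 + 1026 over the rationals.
Gal(K/Q) = Z/2Z (cyclic of order 2)

x^2 + 1026 is irreducible over Q since -1026 is not a rational square. The splitting field Q(sqrt(-1026)) has degree 2 over Q, and its unique nontrivial automorphism is sqrt(-1026) ↦ -sqrt(-1026). Hence Gal(Q(sqrt(-1026))/Q) = Z/2Z.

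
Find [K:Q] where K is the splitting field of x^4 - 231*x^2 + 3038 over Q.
[K:Q] = 4

f factors as (x^2 - 14)(x^2 - 217); the splitting field is K = Q(sqrt(14), sqrt(217)). Since 14, 217, and 3038 are all non-squares in Q, the three subfields Q(sqrt(14)), Q(sqrt(217)), Q(sqrt(3038)) are distinct degree-2 extensions, so [K:Q] = 4 (Klein four Galois group).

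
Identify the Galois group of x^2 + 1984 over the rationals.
Gal(K/Q) = Z/2Z (cyclic of order 2)

x^2 + 1984 is irreducible over Q since -1984 is not a rational square. The splitting field Q(sqrt(-1984)) has degree 2 over Q, and its unique nontrivial automorphism is sqrt(-1984) ↦ -sqrt(-1984). Hence Gal(Q(sqrt(-1984))/Q) = Z/2Z.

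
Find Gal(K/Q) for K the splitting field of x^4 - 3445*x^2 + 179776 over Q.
Gal(K/Q) = Z/2Z (cyclic of order 2)

f factors as (x^2 - 3392)(x^2 - 53), so the splitting field is K = Q(sqrt(3392), sqrt(53)). The squarefree part of 3392 is 53 and the squarefree part of 53 is also 53, so sqrt(3392) and sqrt(53) are both rational multiples of sqrt(53). Hence Q(sqrt(3392)) = Q(sqrt(53)) = Q(sqrt(53)), and the splitting field collapses to a single degree-2 extension with Galois group Z/2Z.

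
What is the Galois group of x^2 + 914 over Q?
Gal(K/Q) = Z/2Z (cyclic of order 2)

x^2 + 914 is irreducible over Q since -914 is not a rational square. The splitting field Q(sqrt(-914)) has degree 2 over Q, and its unique nontrivial automorphism is sqrt(-914) ↦ -sqrt(-914). Hence Gal(Q(sqrt(-914))/Q) = Z/2Z.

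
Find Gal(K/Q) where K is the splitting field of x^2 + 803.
Gal(K/Q) = Z/2Z (cyclic of order 2)

x^2 + 803 is irreducible over Q since -803 is not a rational square. The splitting field Q(sqrt(-803)) has degree 2 over Q, and its unique nontrivial automorphism is sqrt(-803) ↦ -sqrt(-803). Hence Gal(Q(sqrt(-803))/Q) = Z/2Z.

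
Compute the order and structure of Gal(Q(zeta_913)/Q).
|Gal(Q(zeta_913)/Q)| = phi(913) = 820; group ≅ (Z/913Z)^* ≅ Z/10Z × Z/82Z

The n-th cyclotomic polynomial Φ_913(x) is the minimal polynomial of zeta_913 over Q and has degree phi(913) = 820. So Q(zeta_913) is a degree-820 Galois extension with Galois group (Z/913Z)^*. By CRT, (Z/913Z)^* ≅ (Z/11Z)^* × (Z/83Z)^*. Each prime-power unit group is (Z/11Z)^* ≅ Z/10Z; (Z/83Z)^* ≅ Z/82Z. Hence Gal(Q(zeta_913)/Q) ≅ Z/10Z × Z/82Z.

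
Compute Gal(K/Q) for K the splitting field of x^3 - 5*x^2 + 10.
Gal(K/Q) = S_3 (symmetric group of order 6)

Compute the discriminant of x^3 + (-5)*x^2 + (0)*x + (10): Δ = 2300. Since Δ is not a rational square, the Galois group is not contained in A_3; it must be the full S_3 (irreducibility of the cubic rules out anything smaller).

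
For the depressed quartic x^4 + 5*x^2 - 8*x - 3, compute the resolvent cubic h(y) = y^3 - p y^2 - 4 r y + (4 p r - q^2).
h(y) = y^3 - 5*y^2 + 12*y - 124

Identify coefficients: p = 5, q = -8, r = -3.
Plug into h(y) = y^3 - p y^2 - 4 r y + (4 p r - q^2):
  h(y) = y^3 - (5) y^2 - 4*(-3) y + (4*(5)*(-3) - (-8)^2)
       = y^3 + (-5) y^2 + (12) y + (-124).
Simplifying: h(y) = y^3 - 5*y^2 + 12*y - 124.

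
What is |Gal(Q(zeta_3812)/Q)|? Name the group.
|Gal(Q(zeta_3812)/Q)| = phi(3812) = 1904; group ≅ (Z/3812Z)^* ≅ Z/2Z × Z/952Z

The n-th cyclotomic polynomial Φ_3812(x) is the minimal polynomial of zeta_3812 over Q and has degree phi(3812) = 1904. So Q(zeta_3812) is a degree-1904 Galois extension with Galois group (Z/3812Z)^*. By CRT, (Z/3812Z)^* ≅ (Z/4Z)^* × (Z/953Z)^*. Each prime-power unit group is (Z/4Z)^* ≅ Z/2Z; (Z/953Z)^* ≅ Z/952Z. Hence Gal(Q(zeta_3812)/Q) ≅ Z/2Z × Z/952Z.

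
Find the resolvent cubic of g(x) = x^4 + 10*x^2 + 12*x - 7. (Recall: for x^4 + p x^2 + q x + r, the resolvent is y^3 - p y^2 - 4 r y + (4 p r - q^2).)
h(y) = y^3 - 10*y^2 + 28*y - 424

Identify coefficients: p = 10, q = 12, r = -7.
Plug into h(y) = y^3 - p y^2 - 4 r y + (4 p r - q^2):
  h(y) = y^3 - (10) y^2 - 4*(-7) y + (4*(10)*(-7) - (12)^2)
       = y^3 + (-10) y^2 + (28) y + (-424).
Simplifying: h(y) = y^3 - 10*y^2 + 28*y - 424.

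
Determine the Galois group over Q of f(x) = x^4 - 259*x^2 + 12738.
Gal(K/Q) = V_4 (Klein four-group, Z/2Z × Z/2Z)

f factors as (x^2 - 66)(x^2 - 193), so the splitting field is K = Q(sqrt(66), sqrt(193)). The elements 66, 193, 12738 are all non-squares in Q, so sqrt(66) and sqrt(193) generate independent quadratic extensions. Thus [K:Q] = 4 and Gal(K/Q) is generated by the two order-2 automorphisms sqrt(66) ↦ -sqrt(66) and sqrt(193) ↦ -sqrt(193), giving V_4.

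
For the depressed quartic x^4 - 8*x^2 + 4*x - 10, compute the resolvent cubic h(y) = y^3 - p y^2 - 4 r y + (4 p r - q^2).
h(y) = y^3 + 8*y^2 + 40*y + 304

Identify coefficients: p = -8, q = 4, r = -10.
Plug into h(y) = y^3 - p y^2 - 4 r y + (4 p r - q^2):
  h(y) = y^3 - (-8) y^2 - 4*(-10) y + (4*(-8)*(-10) - (4)^2)
       = y^3 + (8) y^2 + (40) y + (304).
Simplifying: h(y) = y^3 + 8*y^2 + 40*y + 304.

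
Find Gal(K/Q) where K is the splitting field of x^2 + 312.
Gal(K/Q) = Z/2Z (cyclic of order 2)

x^2 + 312 is irreducible over Q since -312 is not a rational square. The splitting field Q(sqrt(-312)) has degree 2 over Q, and its unique nontrivial automorphism is sqrt(-312) ↦ -sqrt(-312). Hence Gal(Q(sqrt(-312))/Q) = Z/2Z.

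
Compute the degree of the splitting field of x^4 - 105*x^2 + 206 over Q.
[K:Q] = 4

f factors as (x^2 - 103)(x^2 - 2); the splitting field is K = Q(sqrt(103), sqrt(2)). Since 103, 2, and 206 are all non-squares in Q, the three subfields Q(sqrt(103)), Q(sqrt(2)), Q(sqrt(206)) are distinct degree-2 extensions, so [K:Q] = 4 (Klein four Galois group).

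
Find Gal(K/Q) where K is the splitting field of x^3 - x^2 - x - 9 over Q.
Gal(K/Q) = S_3 (symmetric group of order 6)

Compute the discriminant of x^3 + (-1)*x^2 + (-1)*x + (-9): Δ = -2380. Since Δ is not a rational square, the Galois group is not contained in A_3; it must be the full S_3 (irreducibility of the cubic rules out anything smaller).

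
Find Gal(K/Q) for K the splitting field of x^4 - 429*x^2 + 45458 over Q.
Gal(K/Q) = V_4 (Klein four-group, Z/2Z × Z/2Z)

f factors as (x^2 - 238)(x^2 - 191), so the splitting field is K = Q(sqrt(238), sqrt(191)). The elements 238, 191, 45458 are all non-squares in Q, so sqrt(238) and sqrt(191) generate independent quadratic extensions. Thus [K:Q] = 4 and Gal(K/Q) is generated by the two order-2 automorphisms sqrt(238) ↦ -sqrt(238) and sqrt(191) ↦ -sqrt(191), giving V_4.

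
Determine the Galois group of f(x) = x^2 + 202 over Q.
Gal(K/Q) = Z/2Z (cyclic of order 2)

x^2 + 202 is irreducible over Q since -202 is not a rational square. The splitting field Q(sqrt(-202)) has degree 2 over Q, and its unique nontrivial automorphism is sqrt(-202) ↦ -sqrt(-202). Hence Gal(Q(sqrt(-202))/Q) = Z/2Z.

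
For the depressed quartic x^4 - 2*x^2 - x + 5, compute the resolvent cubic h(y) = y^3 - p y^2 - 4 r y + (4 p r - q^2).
h(y) = y^3 + 2*y^2 - 20*y - 41

Identify coefficients: p = -2, q = -1, r = 5.
Plug into h(y) = y^3 - p y^2 - 4 r y + (4 p r - q^2):
  h(y) = y^3 - (-2) y^2 - 4*(5) y + (4*(-2)*(5) - (-1)^2)
       = y^3 + (2) y^2 + (-20) y + (-41).
Simplifying: h(y) = y^3 + 2*y^2 - 20*y - 41.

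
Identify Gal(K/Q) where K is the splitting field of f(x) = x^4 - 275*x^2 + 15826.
Gal(K/Q) = V_4 (Klein four-group, Z/2Z × Z/2Z)

f factors as (x^2 - 193)(x^2 - 82), so the splitting field is K = Q(sqrt(193), sqrt(82)). The elements 193, 82, 15826 are all non-squares in Q, so sqrt(193) and sqrt(82) generate independent quadratic extensions. Thus [K:Q] = 4 and Gal(K/Q) is generated by the two order-2 automorphisms sqrt(193) ↦ -sqrt(193) and sqrt(82) ↦ -sqrt(82), giving V_4.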